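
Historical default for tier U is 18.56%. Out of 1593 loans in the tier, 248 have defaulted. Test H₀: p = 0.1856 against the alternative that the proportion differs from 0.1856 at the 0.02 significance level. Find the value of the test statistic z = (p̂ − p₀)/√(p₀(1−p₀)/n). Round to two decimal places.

z = -3.07

p̂ = 248/1593 = 0.15568.
Standard error under H₀: √(0.1856×0.8144/1593) = 0.00974.
z = (0.15568 − 0.1856)/0.00974 = -0.02992/0.00974 = -3.07.
Two-sided p-value ≈ 2·Φ(−3.071) = 0.0021, so at α = 0.02 we reject H₀.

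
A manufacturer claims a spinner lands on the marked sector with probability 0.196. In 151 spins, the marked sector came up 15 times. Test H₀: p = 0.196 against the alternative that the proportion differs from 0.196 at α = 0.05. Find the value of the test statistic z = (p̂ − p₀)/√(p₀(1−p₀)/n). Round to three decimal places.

p̂ = 15/151 = 0.099338.
Standard error under H₀: √(0.196×0.804/151) = 0.032305.
z = (0.099338 − 0.196)/0.032305 = -0.096662/0.032305 = -2.992.
p-value = 2·P(Z > 2.992) ≈ 0.0028, so at α = 0.05 we reject H₀.

z = -2.992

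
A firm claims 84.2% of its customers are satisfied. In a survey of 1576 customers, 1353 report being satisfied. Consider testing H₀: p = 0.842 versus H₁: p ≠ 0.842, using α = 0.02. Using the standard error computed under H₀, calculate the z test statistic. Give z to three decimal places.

p̂ = 1353/1576 = 0.858503.
Standard error under H₀: √(0.842×0.158/1576) = 0.009188.
z = (0.858503 − 0.842)/0.009188 = 0.016503/0.009188 = 1.796.
p-value = 2·P(Z > 1.796) ≈ 0.0725; since p > α = 0.02, fail to reject H₀.

z = 1.796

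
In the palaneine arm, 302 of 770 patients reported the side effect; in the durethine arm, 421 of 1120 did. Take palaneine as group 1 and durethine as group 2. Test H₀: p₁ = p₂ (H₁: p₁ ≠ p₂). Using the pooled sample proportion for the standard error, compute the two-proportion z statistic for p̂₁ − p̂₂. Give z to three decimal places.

p̂₁ = 302/770 ≈ 0.39221, p̂₂ = 421/1120 ≈ 0.37589.
Pooled p̂ = (302+421)/(770+1120) = 723/1890 = 0.38254.
SE = √(p̂(1−p̂)(1/n₁+1/n₂)) = √(0.38254·0.61746·0.00219156) = √(0.000517653) = 0.02275.
z = (0.39221 − 0.37589)/0.02275 = 0.01632/0.02275 = 0.717.
Two-sided p-value ≈ 2·Φ(−0.717) = 0.4733.

z = 0.717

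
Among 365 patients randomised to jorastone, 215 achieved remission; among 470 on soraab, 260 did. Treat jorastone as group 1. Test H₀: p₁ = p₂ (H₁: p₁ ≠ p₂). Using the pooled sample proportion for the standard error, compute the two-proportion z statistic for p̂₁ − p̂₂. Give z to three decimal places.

z = 1.038

p̂₁ = 215/365 ≈ 0.58904, p̂₂ = 260/470 ≈ 0.55319.
Pooled p̂ = (215+260)/(365+470) = 475/835 = 0.56886.
SE = √(0.245258 × 0.00486739) = 0.03455.
z = (0.58904 − 0.55319)/0.03455 = 0.03585/0.03455 = 1.038.
Two-sided p-value ≈ 2·Φ(−1.038) = 0.2995.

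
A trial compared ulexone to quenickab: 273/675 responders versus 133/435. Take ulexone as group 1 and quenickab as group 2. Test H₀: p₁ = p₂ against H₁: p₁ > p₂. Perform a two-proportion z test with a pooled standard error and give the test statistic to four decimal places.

p̂₁ = 273/675 ≈ 0.404444, p̂₂ = 133/435 ≈ 0.305747.
Pooled p̂ = (273+133)/(675+435) = 406/1110 = 0.365766.
SE = √(p̂(1−p̂)(1/n₁+1/n₂)) = √(0.365766·0.634234·0.00378033) = √(0.000876966) = 0.029614.
z = (0.404444 − 0.305747)/0.029614 = 0.098697/0.029614 = 3.3328.

z = 3.3328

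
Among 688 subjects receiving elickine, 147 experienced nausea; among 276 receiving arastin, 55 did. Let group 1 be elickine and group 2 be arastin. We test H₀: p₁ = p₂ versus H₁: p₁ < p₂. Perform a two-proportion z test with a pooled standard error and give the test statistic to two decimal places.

p̂₁ = 147/688 = 0.2137, p̂₂ = 55/276 = 0.1993.
Pooled p̂ = (147+55)/(688+276) = 202/964 = 0.2095.
SE = √(0.165635 × 0.00507668) = 0.0290.
z = (0.2137 − 0.1993)/0.0290 = 0.0144/0.0290 = 0.50.
p-value = P(Z < 0.496) ≈ 0.6901.

z = 0.50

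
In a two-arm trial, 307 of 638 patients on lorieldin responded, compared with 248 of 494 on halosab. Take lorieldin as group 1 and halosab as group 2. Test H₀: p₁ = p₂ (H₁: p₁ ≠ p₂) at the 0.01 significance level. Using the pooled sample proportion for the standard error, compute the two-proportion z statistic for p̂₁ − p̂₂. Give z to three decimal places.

p̂₁ = 307/638 = 0.48119, p̂₂ = 248/494 = 0.50202.
Pooled p̂ = (307+248)/(638+494) = 555/1132 = 0.49028.
SE = √(0.249906 × 0.00359169) = 0.02996.
z = (0.48119 − 0.50202)/0.02996 = -0.02083/0.02996 = -0.695.
Two-sided p-value ≈ 2·Φ(−0.695) = 0.4868, so at α = 0.01 we fail to reject H₀.

z = -0.695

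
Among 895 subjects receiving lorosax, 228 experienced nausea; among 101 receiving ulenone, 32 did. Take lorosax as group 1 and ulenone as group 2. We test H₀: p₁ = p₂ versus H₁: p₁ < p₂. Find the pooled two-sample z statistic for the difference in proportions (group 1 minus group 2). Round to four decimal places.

p̂₁ = 228/895 = 0.254749, p̂₂ = 32/101 = 0.316832.
Pooled p̂ = (228+32)/(895+101) = 260/996 = 0.261044.
SE = √(0.1929 × 0.0110183) = 0.046102.
z = (0.254749 − 0.316832)/0.046102 = -0.062083/0.046102 = -1.3466.

z = -1.3466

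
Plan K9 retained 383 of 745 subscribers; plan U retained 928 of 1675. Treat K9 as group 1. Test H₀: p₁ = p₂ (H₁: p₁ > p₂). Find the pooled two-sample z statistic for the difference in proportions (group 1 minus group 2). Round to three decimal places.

z = -1.820

p̂₁ = 383/745 = 0.51409, p̂₂ = 928/1675 = 0.55403.
Pooled p̂ = (383+928)/(745+1675) = 1311/2420 = 0.54174.
SE = √(0.248258 × 0.0019393) = 0.02194.
z = (0.51409 − 0.55403)/0.02194 = -0.03994/0.02194 = -1.820.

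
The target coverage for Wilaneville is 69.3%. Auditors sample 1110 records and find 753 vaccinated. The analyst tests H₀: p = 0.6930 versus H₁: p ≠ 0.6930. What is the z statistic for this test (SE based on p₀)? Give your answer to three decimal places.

z = -1.056

p̂ = 753/1110 ≈ 0.67838.
Under H₀, SE = √(0.693·0.307/1110) = √(0.000191668) = 0.01384.
z = (0.67838 − 0.693)/0.01384 = -0.01462/0.01384 = -1.056.
Two-sided p-value ≈ 2·Φ(−1.056) = 0.2909.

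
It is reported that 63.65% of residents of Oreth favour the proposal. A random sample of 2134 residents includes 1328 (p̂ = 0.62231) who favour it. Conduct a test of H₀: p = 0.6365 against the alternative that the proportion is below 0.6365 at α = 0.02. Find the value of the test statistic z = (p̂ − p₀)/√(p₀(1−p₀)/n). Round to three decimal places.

z = -1.363

p̂ = 1328/2134 ≈ 0.62231.
SE = √(p₀(1−p₀)/n) = √(0.23137/2134) = 0.01041.
z = (0.62231 − 0.6365)/0.01041 = -0.01419/0.01041 = -1.363.
p-value = P(Z < -1.363) ≈ 0.0864; since p > α = 0.02, fail to reject H₀.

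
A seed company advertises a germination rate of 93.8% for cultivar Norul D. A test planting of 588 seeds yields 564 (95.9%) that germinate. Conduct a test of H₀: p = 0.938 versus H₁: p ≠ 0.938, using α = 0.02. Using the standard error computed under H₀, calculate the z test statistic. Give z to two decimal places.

z = 2.13

p̂ = 564/588 = 0.95918.
SE = √(p₀(1−p₀)/n) = √(0.058156/588) = 0.00995.
z = (0.95918 − 0.938)/0.00995 = 0.02118/0.00995 = 2.13.
p-value = 2·P(Z > 2.130) ≈ 0.0332. With α = 0.02, fail to reject H₀.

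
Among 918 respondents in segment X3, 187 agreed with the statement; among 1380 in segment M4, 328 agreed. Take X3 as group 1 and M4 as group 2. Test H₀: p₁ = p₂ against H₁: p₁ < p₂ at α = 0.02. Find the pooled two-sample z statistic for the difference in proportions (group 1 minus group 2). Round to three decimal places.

z = -1.913

p̂₁ = 187/918 = 0.20370, p̂₂ = 328/1380 = 0.23768.
Pooled p̂ = (187+328)/(918+1380) = 515/2298 = 0.22411.
SE = √(0.173884 × 0.00181396) = 0.01776.
z = (0.20370 − 0.23768)/0.01776 = -0.03398/0.01776 = -1.913.
p-value = P(Z < -1.913) ≈ 0.0279. With α = 0.02, fail to reject H₀.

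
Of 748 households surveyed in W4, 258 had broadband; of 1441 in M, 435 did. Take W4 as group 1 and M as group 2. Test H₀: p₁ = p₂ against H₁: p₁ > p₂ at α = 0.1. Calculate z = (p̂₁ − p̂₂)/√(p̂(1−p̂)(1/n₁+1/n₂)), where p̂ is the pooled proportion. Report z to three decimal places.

p̂₁ = 258/748 = 0.34492, p̂₂ = 435/1441 = 0.30187.
Pooled p̂ = (258+435)/(748+1441) = 693/2189 = 0.31658.
SE = √(p̂(1−p̂)(1/n₁+1/n₂)) = √(0.31658·0.68342·0.00203086) = √(0.000439393) = 0.02096.
z = (0.34492 − 0.30187)/0.02096 = 0.04305/0.02096 = 2.054.
p-value = P(Z > 2.054) ≈ 0.0200. With α = 0.1, reject H₀.

z = 2.054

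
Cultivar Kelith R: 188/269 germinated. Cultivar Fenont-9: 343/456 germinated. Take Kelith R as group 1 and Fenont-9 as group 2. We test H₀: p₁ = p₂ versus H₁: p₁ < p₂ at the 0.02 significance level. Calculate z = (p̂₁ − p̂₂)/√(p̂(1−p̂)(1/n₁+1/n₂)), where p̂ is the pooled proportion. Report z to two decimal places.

p̂₁ = 188/269 = 0.6989, p̂₂ = 343/456 = 0.7522.
Pooled p̂ = (188+343)/(269+456) = 531/725 = 0.7324.
SE = √(p̂(1−p̂)(1/n₁+1/n₂)) = √(0.7324·0.2676·0.00591045) = √(0.00115835) = 0.0340.
z = (0.6989 − 0.7522)/0.0340 = -0.0533/0.0340 = -1.57.
p-value = P(Z < -1.566) ≈ 0.0586, so at α = 0.02 we fail to reject H₀.

z = -1.57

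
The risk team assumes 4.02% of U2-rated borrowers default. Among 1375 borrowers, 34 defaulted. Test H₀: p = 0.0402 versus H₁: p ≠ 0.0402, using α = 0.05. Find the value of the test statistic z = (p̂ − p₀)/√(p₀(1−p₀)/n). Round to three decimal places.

p̂ = 34/1375 = 0.024727.
Standard error under H₀: √(0.0402×0.9598/1375) = 0.005297.
z = (0.024727 − 0.0402)/0.005297 = -0.015473/0.005297 = -2.921.
p-value = 2·P(Z > 2.921) ≈ 0.0035; since p < α = 0.05, reject H₀.

z = -2.921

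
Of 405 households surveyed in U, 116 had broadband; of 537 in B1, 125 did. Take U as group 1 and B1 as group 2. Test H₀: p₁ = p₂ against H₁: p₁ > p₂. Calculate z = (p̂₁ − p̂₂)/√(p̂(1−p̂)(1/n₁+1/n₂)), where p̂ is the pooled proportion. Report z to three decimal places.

z = 1.868

p̂₁ = 116/405 ≈ 0.28642, p̂₂ = 125/537 ≈ 0.23277.
Pooled p̂ = (116+125)/(405+537) = 241/942 = 0.25584.
SE = √(0.190385 × 0.00433133) = 0.02872.
z = (0.28642 − 0.23277)/0.02872 = 0.05365/0.02872 = 1.868.
p-value = P(Z > 1.868) ≈ 0.0309.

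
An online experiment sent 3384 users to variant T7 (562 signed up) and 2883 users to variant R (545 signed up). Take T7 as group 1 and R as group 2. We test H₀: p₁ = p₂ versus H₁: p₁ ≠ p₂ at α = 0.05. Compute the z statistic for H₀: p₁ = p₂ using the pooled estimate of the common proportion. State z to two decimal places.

p̂₁ = 562/3384 ≈ 0.166076, p̂₂ = 545/2883 ≈ 0.189039.
Pooled p̂ = (562+545)/(3384+2883) = 1107/6267 = 0.176640.
SE = √(0.145438 × 0.000642369) = 0.009666.
z = (0.166076 − 0.189039)/0.009666 = -0.022963/0.009666 = -2.38.
Two-sided p-value ≈ 2·Φ(−2.376) = 0.0175, so at α = 0.05 we reject H₀.

z = -2.38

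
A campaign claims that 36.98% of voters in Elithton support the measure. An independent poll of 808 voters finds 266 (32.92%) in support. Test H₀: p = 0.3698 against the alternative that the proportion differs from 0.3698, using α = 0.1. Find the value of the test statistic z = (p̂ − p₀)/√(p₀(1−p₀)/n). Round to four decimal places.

z = -2.3901

p̂ = 266/808 = 0.3292079.
Under H₀, SE = √(0.3698·0.6302/808) = √(0.000288426) = 0.0169831.
z = (0.3292079 − 0.3698)/0.0169831 = -0.0405921/0.0169831 = -2.3901.
p-value = 2·P(Z > 2.390) ≈ 0.0168, so at α = 0.1 we reject H₀.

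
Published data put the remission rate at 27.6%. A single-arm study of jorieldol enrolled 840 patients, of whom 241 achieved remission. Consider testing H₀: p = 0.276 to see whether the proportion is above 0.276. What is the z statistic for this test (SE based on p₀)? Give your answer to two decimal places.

z = 0.71

p̂ = 241/840 = 0.2869.
SE = √(p₀(1−p₀)/n) = √(0.19982/840) = 0.0154.
z = (0.2869 − 0.276)/0.0154 = 0.0109/0.0154 = 0.71.
p-value = P(Z > 0.707) ≈ 0.2398.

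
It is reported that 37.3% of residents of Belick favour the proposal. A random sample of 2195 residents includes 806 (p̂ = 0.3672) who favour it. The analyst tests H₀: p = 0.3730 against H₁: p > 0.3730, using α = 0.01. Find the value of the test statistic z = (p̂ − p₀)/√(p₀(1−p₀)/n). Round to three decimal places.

p̂ = 806/2195 ≈ 0.36720.
Under H₀, SE = √(0.373·0.627/2195) = √(0.000106547) = 0.01032.
z = (0.36720 − 0.373)/0.01032 = -0.00580/0.01032 = -0.562.
p-value = P(Z > -0.562) ≈ 0.7130, so at α = 0.01 we fail to reject H₀.

z = -0.562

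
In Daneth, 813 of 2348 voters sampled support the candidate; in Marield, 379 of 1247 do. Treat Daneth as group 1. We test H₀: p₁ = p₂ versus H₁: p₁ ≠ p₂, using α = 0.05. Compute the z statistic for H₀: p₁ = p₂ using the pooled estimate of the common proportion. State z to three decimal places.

p̂₁ = 813/2348 = 0.346252, p̂₂ = 379/1247 = 0.303929.
Pooled p̂ = (813+379)/(2348+1247) = 1192/3595 = 0.331572.
SE = √(0.221632 × 0.00122782) = 0.016496.
z = (0.346252 − 0.303929)/0.016496 = 0.042323/0.016496 = 2.566.
Two-sided p-value ≈ 2·Φ(−2.566) = 0.0103; since p < α = 0.05, reject H₀.

z = 2.566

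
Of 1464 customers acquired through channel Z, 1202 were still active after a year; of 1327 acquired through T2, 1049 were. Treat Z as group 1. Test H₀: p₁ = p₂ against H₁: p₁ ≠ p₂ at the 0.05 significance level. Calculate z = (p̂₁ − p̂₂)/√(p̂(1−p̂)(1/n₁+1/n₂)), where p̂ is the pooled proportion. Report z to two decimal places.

p̂₁ = 1202/1464 = 0.82104, p̂₂ = 1049/1327 = 0.79050.
Pooled p̂ = (1202+1049)/(1464+1327) = 2251/2791 = 0.80652.
SE = √(p̂(1−p̂)(1/n₁+1/n₂)) = √(0.80652·0.19348·0.00143664) = √(0.00022418) = 0.01497.
z = (0.82104 − 0.79050)/0.01497 = 0.03054/0.01497 = 2.04.
Two-sided p-value ≈ 2·Φ(−2.039) = 0.0414; since p < α = 0.05, reject H₀.

z = 2.04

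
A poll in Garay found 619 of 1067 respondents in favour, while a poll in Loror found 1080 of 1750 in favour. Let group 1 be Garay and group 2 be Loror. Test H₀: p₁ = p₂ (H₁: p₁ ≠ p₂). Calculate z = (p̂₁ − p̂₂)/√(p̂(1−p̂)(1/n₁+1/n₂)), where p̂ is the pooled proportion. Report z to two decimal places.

p̂₁ = 619/1067 ≈ 0.5801, p̂₂ = 1080/1750 ≈ 0.6171.
Pooled p̂ = (619+1080)/(1067+1750) = 1699/2817 = 0.6031.
SE = √(p̂(1−p̂)(1/n₁+1/n₂)) = √(0.6031·0.3969·0.00150864) = √(0.000361115) = 0.0190.
z = (0.5801 − 0.6171)/0.0190 = -0.0370/0.0190 = -1.95.
p-value = 2·P(Z > 1.948) ≈ 0.0515.

z = -1.95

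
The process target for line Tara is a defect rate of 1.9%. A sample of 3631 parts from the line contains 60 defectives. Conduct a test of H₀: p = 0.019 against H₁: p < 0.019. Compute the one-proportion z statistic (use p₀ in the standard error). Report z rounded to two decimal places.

p̂ = 60/3631 ≈ 0.0165.
SE = √(p₀(1−p₀)/n) = √(0.018639/3631) = 0.0023.
z = (0.0165 − 0.019)/0.0023 = -0.0025/0.0023 = -1.09.
p-value = P(Z < -1.093) ≈ 0.1373.

z = -1.09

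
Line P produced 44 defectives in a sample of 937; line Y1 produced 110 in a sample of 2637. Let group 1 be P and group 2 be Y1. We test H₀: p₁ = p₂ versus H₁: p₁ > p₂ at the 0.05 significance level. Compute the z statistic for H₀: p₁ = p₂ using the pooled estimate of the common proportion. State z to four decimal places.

z = 0.6791

p̂₁ = 44/937 ≈ 0.0469584, p̂₂ = 110/2637 ≈ 0.0417141.
Pooled p̂ = (44+110)/(937+2637) = 154/3574 = 0.0430890.
SE = √(0.0412323 × 0.00144645) = 0.0077227.
z = (0.0469584 − 0.0417141)/0.0077227 = 0.0052443/0.0077227 = 0.6791.
p-value = P(Z > 0.679) ≈ 0.2485. With α = 0.05, fail to reject H₀.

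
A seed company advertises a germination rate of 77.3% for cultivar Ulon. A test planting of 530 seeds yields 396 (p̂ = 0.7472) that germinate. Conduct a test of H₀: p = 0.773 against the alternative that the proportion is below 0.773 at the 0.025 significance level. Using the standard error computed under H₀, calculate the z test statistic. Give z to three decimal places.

z = -1.420

p̂ = 396/530 = 0.747170.
Under H₀, SE = √(0.773·0.227/530) = √(0.000331077) = 0.018196.
z = (0.747170 − 0.773)/0.018196 = -0.025830/0.018196 = -1.420.
p-value = P(Z < -1.420) ≈ 0.0779. With α = 0.025, fail to reject H₀.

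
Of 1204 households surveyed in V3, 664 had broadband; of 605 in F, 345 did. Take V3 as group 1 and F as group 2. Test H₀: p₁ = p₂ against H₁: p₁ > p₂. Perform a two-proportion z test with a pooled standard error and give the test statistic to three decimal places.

z = -0.758

p̂₁ = 664/1204 ≈ 0.55150, p̂₂ = 345/605 ≈ 0.57025.
Pooled p̂ = (664+345)/(1204+605) = 1009/1809 = 0.55777.
SE = √(p̂(1−p̂)(1/n₁+1/n₂)) = √(0.55777·0.44223·0.00248346) = √(0.000612577) = 0.02475.
z = (0.55150 − 0.57025)/0.02475 = -0.01875/0.02475 = -0.758.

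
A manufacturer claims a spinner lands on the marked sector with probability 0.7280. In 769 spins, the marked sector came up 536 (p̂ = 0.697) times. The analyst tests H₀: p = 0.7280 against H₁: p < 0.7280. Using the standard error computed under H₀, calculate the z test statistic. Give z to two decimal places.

p̂ = 536/769 ≈ 0.69701.
Standard error under H₀: √(0.728×0.272/769) = 0.01605.
z = (0.69701 − 0.728)/0.01605 = -0.03099/0.01605 = -1.93.
p-value = P(Z < -1.931) ≈ 0.0267.

z = -1.93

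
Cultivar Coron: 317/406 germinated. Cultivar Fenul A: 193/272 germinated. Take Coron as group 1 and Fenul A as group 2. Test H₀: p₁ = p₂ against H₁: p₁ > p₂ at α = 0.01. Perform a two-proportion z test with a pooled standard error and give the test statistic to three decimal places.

p̂₁ = 317/406 ≈ 0.78079, p̂₂ = 193/272 ≈ 0.70956.
Pooled p̂ = (317+193)/(406+272) = 510/678 = 0.75221.
SE = √(p̂(1−p̂)(1/n₁+1/n₂)) = √(0.75221·0.24779·0.00613952) = √(0.00114434) = 0.03383.
z = (0.78079 − 0.70956)/0.03383 = 0.07123/0.03383 = 2.106.
p-value = P(Z > 2.106) ≈ 0.0176. With α = 0.01, fail to reject H₀.

z = 2.106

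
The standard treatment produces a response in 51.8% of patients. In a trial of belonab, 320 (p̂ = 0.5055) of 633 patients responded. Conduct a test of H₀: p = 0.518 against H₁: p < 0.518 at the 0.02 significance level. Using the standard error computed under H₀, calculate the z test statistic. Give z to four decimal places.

z = -0.6279

p̂ = 320/633 = 0.505529.
Under H₀, SE = √(0.518·0.482/633) = √(0.000394433) = 0.019860.
z = (0.505529 − 0.518)/0.019860 = -0.012471/0.019860 = -0.6279.
p-value = P(Z < -0.628) ≈ 0.2650. With α = 0.02, fail to reject H₀.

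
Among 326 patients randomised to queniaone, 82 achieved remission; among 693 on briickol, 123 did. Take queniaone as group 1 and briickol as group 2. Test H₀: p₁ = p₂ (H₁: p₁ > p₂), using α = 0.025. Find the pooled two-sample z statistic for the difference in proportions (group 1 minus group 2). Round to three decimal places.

p̂₁ = 82/326 ≈ 0.25153, p̂₂ = 123/693 ≈ 0.17749.
Pooled p̂ = (82+123)/(326+693) = 205/1019 = 0.20118.
SE = √(p̂(1−p̂)(1/n₁+1/n₂)) = √(0.20118·0.79882·0.00451049) = √(0.000724859) = 0.02692.
z = (0.25153 − 0.17749)/0.02692 = 0.07404/0.02692 = 2.750.
p-value = P(Z > 2.750) ≈ 0.0030, so at α = 0.025 we reject H₀.

z = 2.750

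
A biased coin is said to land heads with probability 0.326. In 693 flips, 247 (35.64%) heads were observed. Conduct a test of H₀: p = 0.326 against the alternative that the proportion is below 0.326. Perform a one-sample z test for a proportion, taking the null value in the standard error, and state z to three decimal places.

z = 1.708

p̂ = 247/693 = 0.35642.
Under H₀, SE = √(0.326·0.674/693) = √(0.000317062) = 0.01781.
z = (0.35642 − 0.326)/0.01781 = 0.03042/0.01781 = 1.708.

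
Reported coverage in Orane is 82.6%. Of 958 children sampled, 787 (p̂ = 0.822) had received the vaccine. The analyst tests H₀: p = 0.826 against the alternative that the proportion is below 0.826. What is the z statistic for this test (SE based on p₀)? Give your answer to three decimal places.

z = -0.367

p̂ = 787/958 ≈ 0.82150.
Standard error under H₀: √(0.826×0.174/958) = 0.01225.
z = (0.82150 − 0.826)/0.01225 = -0.00450/0.01225 = -0.367.
p-value = P(Z < -0.367) ≈ 0.3568.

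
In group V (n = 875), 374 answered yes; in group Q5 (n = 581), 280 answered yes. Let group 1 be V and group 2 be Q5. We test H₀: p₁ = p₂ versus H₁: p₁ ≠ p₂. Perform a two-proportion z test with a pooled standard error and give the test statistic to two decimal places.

z = -2.05

p̂₁ = 374/875 = 0.4274, p̂₂ = 280/581 = 0.4819.
Pooled p̂ = (374+280)/(875+581) = 654/1456 = 0.4492.
SE = √(p̂(1−p̂)(1/n₁+1/n₂)) = √(0.4492·0.5508·0.00286403) = √(0.000708609) = 0.0266.
z = (0.4274 − 0.4819)/0.0266 = -0.0545/0.0266 = -2.05.
Two-sided p-value ≈ 2·Φ(−2.047) = 0.0406.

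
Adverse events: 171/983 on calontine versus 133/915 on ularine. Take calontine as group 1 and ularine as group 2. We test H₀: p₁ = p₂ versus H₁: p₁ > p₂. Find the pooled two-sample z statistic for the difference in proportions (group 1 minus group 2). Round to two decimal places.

p̂₁ = 171/983 = 0.1740, p̂₂ = 133/915 = 0.1454.
Pooled p̂ = (171+133)/(983+915) = 304/1898 = 0.1602.
SE = √(0.134515 × 0.00211019) = 0.0168.
z = (0.1740 − 0.1454)/0.0168 = 0.0286/0.0168 = 1.70.

z = 1.70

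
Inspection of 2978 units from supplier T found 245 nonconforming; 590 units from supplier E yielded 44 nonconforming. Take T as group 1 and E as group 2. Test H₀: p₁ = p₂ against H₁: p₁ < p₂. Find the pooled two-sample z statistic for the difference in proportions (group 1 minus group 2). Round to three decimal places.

z = 0.626

p̂₁ = 245/2978 = 0.08227, p̂₂ = 44/590 = 0.07458.
Pooled p̂ = (245+44)/(2978+590) = 289/3568 = 0.08100.
SE = √(p̂(1−p̂)(1/n₁+1/n₂)) = √(0.08100·0.91900·0.00203071) = √(0.00015116) = 0.01229.
z = (0.08227 − 0.07458)/0.01229 = 0.00769/0.01229 = 0.626.
p-value = P(Z < 0.626) ≈ 0.7343.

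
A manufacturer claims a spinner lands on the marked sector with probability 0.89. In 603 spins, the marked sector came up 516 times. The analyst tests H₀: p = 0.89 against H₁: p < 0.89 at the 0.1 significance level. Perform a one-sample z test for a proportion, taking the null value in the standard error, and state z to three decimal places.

z = -2.690

p̂ = 516/603 ≈ 0.855721.
Standard error under H₀: √(0.89×0.11/603) = 0.012742.
z = (0.855721 − 0.89)/0.012742 = -0.034279/0.012742 = -2.690.
p-value = P(Z < -2.690) ≈ 0.0036; since p < α = 0.1, reject H₀.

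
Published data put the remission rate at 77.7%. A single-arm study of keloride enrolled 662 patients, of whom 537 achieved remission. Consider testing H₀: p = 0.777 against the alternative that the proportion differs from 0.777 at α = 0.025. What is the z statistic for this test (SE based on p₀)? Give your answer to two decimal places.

p̂ = 537/662 ≈ 0.8112.
SE = √(p₀(1−p₀)/n) = √(0.17327/662) = 0.0162.
z = (0.8112 − 0.777)/0.0162 = 0.0342/0.0162 = 2.11.
Two-sided p-value ≈ 2·Φ(−2.113) = 0.0346; since p > α = 0.025, fail to reject H₀.

z = 2.11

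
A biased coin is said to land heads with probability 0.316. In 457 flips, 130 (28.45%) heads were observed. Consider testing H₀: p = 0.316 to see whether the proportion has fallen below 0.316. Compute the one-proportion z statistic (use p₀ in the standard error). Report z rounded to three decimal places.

z = -1.450

p̂ = 130/457 = 0.28446.
Under H₀, SE = √(0.316·0.684/457) = √(0.000472963) = 0.02175.
z = (0.28446 − 0.316)/0.02175 = -0.03154/0.02175 = -1.450.
p-value = P(Z < -1.450) ≈ 0.0735.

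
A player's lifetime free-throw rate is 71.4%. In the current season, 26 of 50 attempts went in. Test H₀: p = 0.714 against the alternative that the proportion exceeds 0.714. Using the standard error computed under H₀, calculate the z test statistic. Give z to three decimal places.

z = -3.036

p̂ = 26/50 ≈ 0.52000.
SE = √(p₀(1−p₀)/n) = √(0.2042/50) = 0.06391.
z = (0.52000 − 0.714)/0.06391 = -0.19400/0.06391 = -3.036.
p-value = P(Z > -3.036) ≈ 0.9988.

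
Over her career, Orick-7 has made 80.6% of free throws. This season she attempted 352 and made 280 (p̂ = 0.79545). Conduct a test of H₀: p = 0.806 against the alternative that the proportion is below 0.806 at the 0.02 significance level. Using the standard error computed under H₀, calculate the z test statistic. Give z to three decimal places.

z = -0.500

p̂ = 280/352 ≈ 0.79545.
Under H₀, SE = √(0.806·0.194/352) = √(0.000444216) = 0.02108.
z = (0.79545 − 0.806)/0.02108 = -0.01055/0.02108 = -0.500.
p-value = P(Z < -0.500) ≈ 0.3084, so at α = 0.02 we fail to reject H₀.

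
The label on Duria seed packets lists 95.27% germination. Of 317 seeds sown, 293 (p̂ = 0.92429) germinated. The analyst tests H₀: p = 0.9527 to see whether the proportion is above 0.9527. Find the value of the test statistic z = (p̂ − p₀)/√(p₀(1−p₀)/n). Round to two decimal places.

p̂ = 293/317 ≈ 0.92429.
Standard error under H₀: √(0.9527×0.0473/317) = 0.01192.
z = (0.92429 − 0.9527)/0.01192 = -0.02841/0.01192 = -2.38.
p-value = P(Z > -2.383) ≈ 0.9914.

z = -2.38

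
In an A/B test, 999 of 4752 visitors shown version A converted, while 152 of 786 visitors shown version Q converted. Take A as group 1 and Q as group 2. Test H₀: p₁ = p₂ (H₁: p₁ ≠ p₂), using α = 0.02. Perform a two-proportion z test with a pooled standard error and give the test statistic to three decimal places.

p̂₁ = 999/4752 = 0.210227, p̂₂ = 152/786 = 0.193384.
Pooled p̂ = (999+152)/(4752+786) = 1151/5538 = 0.207837.
SE = √(p̂(1−p̂)(1/n₁+1/n₂)) = √(0.207837·0.792163·0.0014827) = √(0.000244113) = 0.015624.
z = (0.210227 − 0.193384)/0.015624 = 0.016843/0.015624 = 1.078.
Two-sided p-value ≈ 2·Φ(−1.078) = 0.2810; since p > α = 0.02, fail to reject H₀.

z = 1.078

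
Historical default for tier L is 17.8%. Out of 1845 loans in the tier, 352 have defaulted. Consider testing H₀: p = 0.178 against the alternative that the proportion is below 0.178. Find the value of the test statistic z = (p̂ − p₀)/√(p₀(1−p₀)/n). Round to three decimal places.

p̂ = 352/1845 = 0.190786.
Under H₀, SE = √(0.178·0.822/1845) = √(7.93041e-05) = 0.008905.
z = (0.190786 − 0.178)/0.008905 = 0.012786/0.008905 = 1.436.

z = 1.436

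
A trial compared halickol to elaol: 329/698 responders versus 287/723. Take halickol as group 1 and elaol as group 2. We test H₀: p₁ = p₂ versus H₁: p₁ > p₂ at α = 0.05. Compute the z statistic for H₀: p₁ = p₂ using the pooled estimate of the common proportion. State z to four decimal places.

p̂₁ = 329/698 = 0.471347, p̂₂ = 287/723 = 0.396957.
Pooled p̂ = (329+287)/(698+723) = 616/1421 = 0.433498.
SE = √(0.245577 × 0.00281579) = 0.026296.
z = (0.471347 − 0.396957)/0.026296 = 0.074390/0.026296 = 2.8289.
p-value = P(Z > 2.829) ≈ 0.0023; since p < α = 0.05, reject H₀.

z = 2.8289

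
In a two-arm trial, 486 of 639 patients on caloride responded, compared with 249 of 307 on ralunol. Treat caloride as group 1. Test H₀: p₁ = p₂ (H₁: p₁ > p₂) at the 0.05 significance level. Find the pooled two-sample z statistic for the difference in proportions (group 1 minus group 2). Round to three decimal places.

p̂₁ = 486/639 ≈ 0.76056, p̂₂ = 249/307 ≈ 0.81107.
Pooled p̂ = (486+249)/(639+307) = 735/946 = 0.77696.
SE = √(p̂(1−p̂)(1/n₁+1/n₂)) = √(0.77696·0.22304·0.00482227) = √(0.000835679) = 0.02891.
z = (0.76056 − 0.81107)/0.02891 = -0.05051/0.02891 = -1.747.
p-value = P(Z > -1.747) ≈ 0.9597. With α = 0.05, fail to reject H₀.

z = -1.747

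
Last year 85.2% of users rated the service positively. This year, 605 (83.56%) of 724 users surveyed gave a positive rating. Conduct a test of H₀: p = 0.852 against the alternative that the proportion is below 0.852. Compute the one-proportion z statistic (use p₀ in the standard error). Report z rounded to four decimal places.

p̂ = 605/724 ≈ 0.8356354.
Standard error under H₀: √(0.852×0.148/724) = 0.0131972.
z = (0.8356354 − 0.852)/0.0131972 = -0.0163646/0.0131972 = -1.2400.
p-value = P(Z < -1.240) ≈ 0.1075.

z = -1.2400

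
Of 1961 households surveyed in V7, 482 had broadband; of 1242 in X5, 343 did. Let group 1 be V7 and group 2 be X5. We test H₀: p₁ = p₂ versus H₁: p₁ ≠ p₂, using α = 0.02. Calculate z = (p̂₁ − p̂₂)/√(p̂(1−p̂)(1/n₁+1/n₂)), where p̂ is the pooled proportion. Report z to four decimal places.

p̂₁ = 482/1961 = 0.245793, p̂₂ = 343/1242 = 0.276167.
Pooled p̂ = (482+343)/(1961+1242) = 825/3203 = 0.257571.
SE = √(0.191228 × 0.0013151) = 0.015858.
z = (0.245793 − 0.276167)/0.015858 = -0.030374/0.015858 = -1.9154.
Two-sided p-value ≈ 2·Φ(−1.915) = 0.0554, so at α = 0.02 we fail to reject H₀.

z = -1.9154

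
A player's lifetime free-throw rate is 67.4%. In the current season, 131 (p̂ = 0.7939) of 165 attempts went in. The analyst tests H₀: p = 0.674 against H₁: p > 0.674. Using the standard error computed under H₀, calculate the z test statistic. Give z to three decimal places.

z = 3.287

p̂ = 131/165 ≈ 0.79394.
Standard error under H₀: √(0.674×0.326/165) = 0.03649.
z = (0.79394 − 0.674)/0.03649 = 0.11994/0.03649 = 3.287.
p-value = P(Z > 3.287) ≈ 0.0005.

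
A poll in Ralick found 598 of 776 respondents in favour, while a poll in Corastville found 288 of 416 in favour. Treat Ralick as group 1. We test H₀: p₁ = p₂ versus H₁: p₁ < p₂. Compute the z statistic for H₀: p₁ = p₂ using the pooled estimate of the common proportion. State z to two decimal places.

p̂₁ = 598/776 = 0.7706, p̂₂ = 288/416 = 0.6923.
Pooled p̂ = (598+288)/(776+416) = 886/1192 = 0.7433.
SE = √(0.190811 × 0.00369251) = 0.0265.
z = (0.7706 − 0.6923)/0.0265 = 0.0783/0.0265 = 2.95.

z = 2.95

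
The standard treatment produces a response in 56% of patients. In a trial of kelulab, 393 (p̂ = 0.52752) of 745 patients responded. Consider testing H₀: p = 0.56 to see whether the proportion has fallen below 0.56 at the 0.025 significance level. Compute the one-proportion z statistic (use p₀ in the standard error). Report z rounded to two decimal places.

p̂ = 393/745 ≈ 0.5275.
Standard error under H₀: √(0.56×0.44/745) = 0.0182.
z = (0.5275 − 0.56)/0.0182 = -0.0325/0.0182 = -1.79.
p-value = P(Z < -1.786) ≈ 0.0370. With α = 0.025, fail to reject H₀.

z = -1.79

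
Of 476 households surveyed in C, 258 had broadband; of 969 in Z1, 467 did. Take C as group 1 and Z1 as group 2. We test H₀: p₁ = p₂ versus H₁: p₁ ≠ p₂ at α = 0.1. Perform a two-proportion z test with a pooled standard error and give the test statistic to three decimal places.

p̂₁ = 258/476 = 0.542017, p̂₂ = 467/969 = 0.481940.
Pooled p̂ = (258+467)/(476+969) = 725/1445 = 0.501730.
SE = √(0.249997 × 0.00313283) = 0.027986.
z = (0.542017 − 0.481940)/0.027986 = 0.060077/0.027986 = 2.147.
Two-sided p-value ≈ 2·Φ(−2.147) = 0.0318; since p < α = 0.1, reject H₀.

z = 2.147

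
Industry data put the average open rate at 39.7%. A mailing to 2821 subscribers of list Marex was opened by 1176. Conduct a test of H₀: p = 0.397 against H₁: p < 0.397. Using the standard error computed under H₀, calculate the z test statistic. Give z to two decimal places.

z = 2.16

p̂ = 1176/2821 = 0.4169.
SE = √(p₀(1−p₀)/n) = √(0.23939/2821) = 0.0092.
z = (0.4169 − 0.397)/0.0092 = 0.0199/0.0092 = 2.16.
p-value = P(Z < 2.157) ≈ 0.9845.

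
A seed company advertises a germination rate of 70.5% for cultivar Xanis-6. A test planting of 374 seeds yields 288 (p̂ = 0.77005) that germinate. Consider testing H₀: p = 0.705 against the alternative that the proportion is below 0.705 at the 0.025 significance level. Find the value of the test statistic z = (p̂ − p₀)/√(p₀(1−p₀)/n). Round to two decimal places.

p̂ = 288/374 = 0.7701.
Standard error under H₀: √(0.705×0.295/374) = 0.0236.
z = (0.7701 − 0.705)/0.0236 = 0.0651/0.0236 = 2.76.
p-value = P(Z < 2.759) ≈ 0.9971; since p > α = 0.025, fail to reject H₀.

z = 2.76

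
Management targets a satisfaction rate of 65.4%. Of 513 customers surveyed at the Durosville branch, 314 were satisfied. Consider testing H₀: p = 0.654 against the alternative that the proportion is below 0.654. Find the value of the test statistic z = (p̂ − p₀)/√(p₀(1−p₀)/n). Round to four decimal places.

z = -1.9957

p̂ = 314/513 ≈ 0.612086.
SE = √(p₀(1−p₀)/n) = √(0.22628/513) = 0.021002.
z = (0.612086 − 0.654)/0.021002 = -0.041914/0.021002 = -1.9957.
p-value = P(Z < -1.996) ≈ 0.0230.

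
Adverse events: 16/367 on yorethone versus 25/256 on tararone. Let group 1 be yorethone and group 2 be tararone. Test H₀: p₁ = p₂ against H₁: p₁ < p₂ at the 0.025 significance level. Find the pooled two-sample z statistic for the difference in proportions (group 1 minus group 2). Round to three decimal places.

p̂₁ = 16/367 ≈ 0.043597, p̂₂ = 25/256 ≈ 0.097656.
Pooled p̂ = (16+25)/(367+256) = 41/623 = 0.065811.
SE = √(p̂(1−p̂)(1/n₁+1/n₂)) = √(0.065811·0.934189·0.00663105) = √(0.000407674) = 0.020191.
z = (0.043597 − 0.097656)/0.020191 = -0.054059/0.020191 = -2.677.
p-value = P(Z < -2.677) ≈ 0.0037, so at α = 0.025 we reject H₀.

z = -2.677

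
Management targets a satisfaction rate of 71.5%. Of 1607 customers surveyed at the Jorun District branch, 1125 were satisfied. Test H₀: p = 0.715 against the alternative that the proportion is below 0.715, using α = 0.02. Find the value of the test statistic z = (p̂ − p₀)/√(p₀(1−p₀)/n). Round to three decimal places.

p̂ = 1125/1607 = 0.70006.
Under H₀, SE = √(0.715·0.285/1607) = √(0.000126805) = 0.01126.
z = (0.70006 − 0.715)/0.01126 = -0.01494/0.01126 = -1.327.
p-value = P(Z < -1.327) ≈ 0.0923, so at α = 0.02 we fail to reject H₀.

z = -1.327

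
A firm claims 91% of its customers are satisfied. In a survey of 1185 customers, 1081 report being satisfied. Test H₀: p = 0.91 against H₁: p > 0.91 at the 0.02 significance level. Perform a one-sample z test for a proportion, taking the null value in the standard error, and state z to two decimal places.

p̂ = 1081/1185 = 0.9122.
Standard error under H₀: √(0.91×0.09/1185) = 0.0083.
z = (0.9122 − 0.91)/0.0083 = 0.0022/0.0083 = 0.27.
p-value = P(Z > 0.269) ≈ 0.3940; since p > α = 0.02, fail to reject H₀.

z = 0.27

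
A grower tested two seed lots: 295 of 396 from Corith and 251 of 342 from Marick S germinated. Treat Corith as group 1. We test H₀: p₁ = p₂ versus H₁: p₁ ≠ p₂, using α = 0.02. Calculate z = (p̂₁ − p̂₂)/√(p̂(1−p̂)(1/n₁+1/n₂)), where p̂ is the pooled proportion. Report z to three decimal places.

p̂₁ = 295/396 = 0.74495, p̂₂ = 251/342 = 0.73392.
Pooled p̂ = (295+251)/(396+342) = 546/738 = 0.73984.
SE = √(p̂(1−p̂)(1/n₁+1/n₂)) = √(0.73984·0.26016·0.00544923) = √(0.00104886) = 0.03239.
z = (0.74495 − 0.73392)/0.03239 = 0.01103/0.03239 = 0.341.
p-value = 2·P(Z > 0.341) ≈ 0.7334; since p > α = 0.02, fail to reject H₀.

z = 0.341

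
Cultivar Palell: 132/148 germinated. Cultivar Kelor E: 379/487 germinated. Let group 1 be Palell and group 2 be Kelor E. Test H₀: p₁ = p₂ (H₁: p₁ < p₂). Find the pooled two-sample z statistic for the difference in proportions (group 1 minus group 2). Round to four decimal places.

z = 3.0546

p̂₁ = 132/148 = 0.8918919, p̂₂ = 379/487 = 0.7782341.
Pooled p̂ = (132+379)/(148+487) = 511/635 = 0.8047244.
SE = √(p̂(1−p̂)(1/n₁+1/n₂)) = √(0.8047244·0.1952756·0.00881014) = √(0.00138445) = 0.0372082.
z = (0.8918919 − 0.7782341)/0.0372082 = 0.1136578/0.0372082 = 3.0546.
p-value = P(Z < 3.055) ≈ 0.9989.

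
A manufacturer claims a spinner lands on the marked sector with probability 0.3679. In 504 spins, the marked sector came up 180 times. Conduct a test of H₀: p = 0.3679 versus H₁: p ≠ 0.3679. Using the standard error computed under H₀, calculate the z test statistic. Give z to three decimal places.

p̂ = 180/504 = 0.35714.
Under H₀, SE = √(0.3679·0.6321/504) = √(0.000461408) = 0.02148.
z = (0.35714 − 0.3679)/0.02148 = -0.01076/0.02148 = -0.501.

z = -0.501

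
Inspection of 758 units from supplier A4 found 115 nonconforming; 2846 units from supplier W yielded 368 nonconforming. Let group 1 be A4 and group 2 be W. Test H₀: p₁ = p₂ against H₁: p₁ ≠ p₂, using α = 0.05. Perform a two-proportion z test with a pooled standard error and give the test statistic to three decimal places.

p̂₁ = 115/758 = 0.1517150, p̂₂ = 368/2846 = 0.1293043.
Pooled p̂ = (115+368)/(758+2846) = 483/3604 = 0.1340178.
SE = √(0.116057 × 0.00167063) = 0.0139244.
z = (0.1517150 − 0.1293043)/0.0139244 = 0.0224107/0.0139244 = 1.609.
p-value = 2·P(Z > 1.609) ≈ 0.1075. With α = 0.05, fail to reject H₀.

z = 1.609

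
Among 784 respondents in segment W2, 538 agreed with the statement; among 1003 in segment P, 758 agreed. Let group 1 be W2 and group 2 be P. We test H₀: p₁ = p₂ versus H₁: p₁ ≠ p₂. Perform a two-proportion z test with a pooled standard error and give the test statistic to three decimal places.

p̂₁ = 538/784 ≈ 0.68622, p̂₂ = 758/1003 ≈ 0.75573.
Pooled p̂ = (538+758)/(784+1003) = 1296/1787 = 0.72524.
SE = √(0.199268 × 0.00227252) = 0.02128.
z = (0.68622 − 0.75573)/0.02128 = -0.06951/0.02128 = -3.266.

z = -3.266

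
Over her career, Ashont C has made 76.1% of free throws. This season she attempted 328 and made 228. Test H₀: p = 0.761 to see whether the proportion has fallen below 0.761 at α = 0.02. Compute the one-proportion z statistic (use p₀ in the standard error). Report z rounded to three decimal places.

z = -2.798

p̂ = 228/328 = 0.695122.
SE = √(p₀(1−p₀)/n) = √(0.18188/328) = 0.023548.
z = (0.695122 − 0.761)/0.023548 = -0.065878/0.023548 = -2.798.
p-value = P(Z < -2.798) ≈ 0.0026. With α = 0.02, reject H₀.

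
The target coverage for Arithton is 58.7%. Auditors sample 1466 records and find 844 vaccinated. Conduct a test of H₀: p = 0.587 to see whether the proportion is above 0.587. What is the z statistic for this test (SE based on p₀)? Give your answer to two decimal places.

z = -0.88

p̂ = 844/1466 = 0.5757.
Under H₀, SE = √(0.587·0.413/1466) = √(0.000165369) = 0.0129.
z = (0.5757 − 0.587)/0.0129 = -0.0113/0.0129 = -0.88.
p-value = P(Z > -0.877) ≈ 0.8099.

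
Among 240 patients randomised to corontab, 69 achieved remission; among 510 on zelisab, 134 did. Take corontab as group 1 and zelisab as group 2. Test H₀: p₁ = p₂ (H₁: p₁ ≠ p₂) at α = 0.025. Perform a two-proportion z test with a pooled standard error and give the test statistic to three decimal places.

z = 0.712

p̂₁ = 69/240 = 0.28750, p̂₂ = 134/510 = 0.26275.
Pooled p̂ = (69+134)/(240+510) = 203/750 = 0.27067.
SE = √(p̂(1−p̂)(1/n₁+1/n₂)) = √(0.27067·0.72933·0.00612745) = √(0.0012096) = 0.03478.
z = (0.28750 − 0.26275)/0.03478 = 0.02475/0.03478 = 0.712.
p-value = 2·P(Z > 0.712) ≈ 0.4766. With α = 0.025, fail to reject H₀.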